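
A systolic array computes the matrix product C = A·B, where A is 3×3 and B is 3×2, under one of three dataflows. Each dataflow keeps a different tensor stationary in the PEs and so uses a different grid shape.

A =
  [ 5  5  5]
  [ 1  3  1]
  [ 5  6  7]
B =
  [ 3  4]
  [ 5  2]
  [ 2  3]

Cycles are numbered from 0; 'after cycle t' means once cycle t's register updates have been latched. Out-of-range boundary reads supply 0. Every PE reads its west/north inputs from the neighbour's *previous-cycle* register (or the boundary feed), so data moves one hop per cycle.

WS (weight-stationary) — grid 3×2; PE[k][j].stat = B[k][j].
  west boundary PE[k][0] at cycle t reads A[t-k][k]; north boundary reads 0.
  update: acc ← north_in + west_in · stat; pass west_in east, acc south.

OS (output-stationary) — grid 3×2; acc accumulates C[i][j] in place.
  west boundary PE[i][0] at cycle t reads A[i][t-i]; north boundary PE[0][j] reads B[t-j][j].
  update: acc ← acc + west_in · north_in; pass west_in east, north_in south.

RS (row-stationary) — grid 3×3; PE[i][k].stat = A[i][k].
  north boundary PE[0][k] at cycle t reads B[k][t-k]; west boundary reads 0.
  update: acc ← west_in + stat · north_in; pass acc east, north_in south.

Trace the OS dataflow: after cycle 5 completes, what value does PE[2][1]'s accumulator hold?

OS on a 3×2 grid — tracing PE[2][1] and its feeders:
  cycle 0: PE[1][1] → acc 0, east 0, south 0
  cycle 0: PE[2][0] → acc 0, east 0, south 0
  cycle 0: PE[2][1] → acc 0, east 0, south 0
  cycle 1: PE[1][1] → acc 0, east 0, south 0
  cycle 1: PE[2][0] → acc 0, east 0, south 0
  cycle 1: PE[2][1] → acc 0, east 0, south 0
  cycle 2: PE[1][1] → acc 4, east 1, south 4
  cycle 2: PE[2][0] → acc 15, east 5, south 3
  cycle 2: PE[2][1] → acc 0, east 0, south 0
  cycle 3: PE[1][1] → acc 10, east 3, south 2
  cycle 3: PE[2][0] → acc 45, east 6, south 5
  cycle 3: PE[2][1] → acc 20, east 5, south 4
  cycle 4: PE[1][1] → acc 13, east 1, south 3
  cycle 4: PE[2][0] → acc 59, east 7, south 2
  cycle 4: PE[2][1] → acc 32, east 6, south 2
  cycle 5: PE[1][1] → acc 13, east 0, south 0
  cycle 5: PE[2][0] → acc 59, east 0, south 0
  cycle 5: PE[2][1] → acc 53, east 7, south 3

PE[2][1].acc = 53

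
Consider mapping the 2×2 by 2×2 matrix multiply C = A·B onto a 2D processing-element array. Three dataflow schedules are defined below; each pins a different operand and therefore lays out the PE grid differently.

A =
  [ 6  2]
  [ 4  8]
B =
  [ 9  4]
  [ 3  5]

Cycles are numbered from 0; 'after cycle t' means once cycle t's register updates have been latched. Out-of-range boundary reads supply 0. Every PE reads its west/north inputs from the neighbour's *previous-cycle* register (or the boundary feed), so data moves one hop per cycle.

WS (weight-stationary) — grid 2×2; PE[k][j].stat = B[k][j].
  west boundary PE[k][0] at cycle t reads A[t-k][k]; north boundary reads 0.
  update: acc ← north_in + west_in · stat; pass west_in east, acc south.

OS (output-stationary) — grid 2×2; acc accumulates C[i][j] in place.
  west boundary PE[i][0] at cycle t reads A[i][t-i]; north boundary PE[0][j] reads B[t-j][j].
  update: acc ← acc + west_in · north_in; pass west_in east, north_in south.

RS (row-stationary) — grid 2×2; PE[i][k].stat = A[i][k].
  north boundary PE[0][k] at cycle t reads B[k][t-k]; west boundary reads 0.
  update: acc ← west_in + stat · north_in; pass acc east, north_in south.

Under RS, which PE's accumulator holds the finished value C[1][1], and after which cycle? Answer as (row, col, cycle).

(row, col, cycle) = (1, 1, 3)

Under RS, C[1][1] lands at PE[1][1]:
  step 0 · PE1,1: acc=0; fwd→0 fwd↓0
  step 1 · PE1,1: acc=0; fwd→0 fwd↓0
  step 2 · PE1,1: acc=60; fwd→60 fwd↓3
  step 3 · PE1,1: acc=56; fwd→56 fwd↓5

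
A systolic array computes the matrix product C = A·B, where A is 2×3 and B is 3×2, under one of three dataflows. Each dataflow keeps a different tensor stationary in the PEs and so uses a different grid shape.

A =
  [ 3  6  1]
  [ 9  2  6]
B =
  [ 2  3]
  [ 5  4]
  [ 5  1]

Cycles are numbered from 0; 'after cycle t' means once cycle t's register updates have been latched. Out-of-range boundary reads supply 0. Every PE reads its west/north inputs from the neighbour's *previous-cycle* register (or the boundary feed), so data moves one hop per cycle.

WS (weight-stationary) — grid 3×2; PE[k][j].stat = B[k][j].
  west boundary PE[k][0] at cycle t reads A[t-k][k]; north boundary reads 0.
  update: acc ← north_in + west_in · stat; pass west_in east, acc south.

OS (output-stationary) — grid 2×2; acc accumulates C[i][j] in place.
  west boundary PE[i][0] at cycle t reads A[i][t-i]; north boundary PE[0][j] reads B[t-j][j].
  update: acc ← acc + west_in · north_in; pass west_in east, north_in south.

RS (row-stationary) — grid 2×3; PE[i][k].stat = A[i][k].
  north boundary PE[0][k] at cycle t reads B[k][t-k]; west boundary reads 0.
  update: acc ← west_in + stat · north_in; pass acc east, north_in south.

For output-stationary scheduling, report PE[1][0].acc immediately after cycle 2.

Tracing OS — 2×2 array, target PE[1][0]:
  t=0 PE[0][0]: acc=6 h=3 v=2
  t=0 PE[1][0]: acc=0 h=0 v=0
  t=1 PE[0][0]: acc=36 h=6 v=5
  t=1 PE[1][0]: acc=18 h=9 v=2
  t=2 PE[0][0]: acc=41 h=1 v=5
  t=2 PE[1][0]: acc=28 h=2 v=5

PE[1][0].acc = 28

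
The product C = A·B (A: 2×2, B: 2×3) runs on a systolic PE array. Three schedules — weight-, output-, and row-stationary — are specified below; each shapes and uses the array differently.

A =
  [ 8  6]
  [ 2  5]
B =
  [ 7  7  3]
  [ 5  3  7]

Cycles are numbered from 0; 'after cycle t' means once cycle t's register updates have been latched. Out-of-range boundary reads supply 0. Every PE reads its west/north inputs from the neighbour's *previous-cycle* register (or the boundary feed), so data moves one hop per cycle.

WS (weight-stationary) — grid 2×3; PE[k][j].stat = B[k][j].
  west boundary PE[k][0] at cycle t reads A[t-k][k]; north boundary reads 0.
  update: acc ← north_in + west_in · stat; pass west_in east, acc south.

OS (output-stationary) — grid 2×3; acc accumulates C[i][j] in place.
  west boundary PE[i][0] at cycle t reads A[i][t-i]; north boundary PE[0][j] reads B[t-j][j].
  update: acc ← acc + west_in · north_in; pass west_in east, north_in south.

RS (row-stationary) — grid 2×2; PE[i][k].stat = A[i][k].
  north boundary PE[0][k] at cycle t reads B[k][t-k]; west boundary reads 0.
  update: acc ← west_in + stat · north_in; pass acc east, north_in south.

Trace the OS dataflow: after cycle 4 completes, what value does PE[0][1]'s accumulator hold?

PE[0][1].acc = 74

OS on a 2×3 grid — tracing PE[0][1] and its feeders:
  [0] (0,0) acc=56 (h:8 v:7)
  [0] (0,1) acc=0 (h:0 v:0)
  [1] (0,0) acc=86 (h:6 v:5)
  [1] (0,1) acc=56 (h:8 v:7)
  [2] (0,0) acc=86 (h:0 v:0)
  [2] (0,1) acc=74 (h:6 v:3)
  [3] (0,0) acc=86 (h:0 v:0)
  [3] (0,1) acc=74 (h:0 v:0)
  [4] (0,0) acc=86 (h:0 v:0)
  [4] (0,1) acc=74 (h:0 v:0)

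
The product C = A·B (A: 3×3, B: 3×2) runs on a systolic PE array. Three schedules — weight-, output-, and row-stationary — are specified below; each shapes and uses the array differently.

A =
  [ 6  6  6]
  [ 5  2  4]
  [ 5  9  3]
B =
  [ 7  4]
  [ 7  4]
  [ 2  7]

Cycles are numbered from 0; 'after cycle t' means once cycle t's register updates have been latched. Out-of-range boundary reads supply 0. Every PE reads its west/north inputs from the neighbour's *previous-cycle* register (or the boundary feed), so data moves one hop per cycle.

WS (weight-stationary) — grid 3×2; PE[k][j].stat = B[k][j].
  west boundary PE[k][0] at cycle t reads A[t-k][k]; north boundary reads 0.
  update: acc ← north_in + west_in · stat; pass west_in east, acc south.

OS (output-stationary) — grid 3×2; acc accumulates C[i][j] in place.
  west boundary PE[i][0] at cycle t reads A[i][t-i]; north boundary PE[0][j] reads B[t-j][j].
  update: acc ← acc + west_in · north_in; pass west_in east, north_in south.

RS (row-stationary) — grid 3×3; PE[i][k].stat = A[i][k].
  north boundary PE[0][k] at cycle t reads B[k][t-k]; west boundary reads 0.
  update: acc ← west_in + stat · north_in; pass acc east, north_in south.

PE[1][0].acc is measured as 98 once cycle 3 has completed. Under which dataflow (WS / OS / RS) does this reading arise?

dataflow = WS

— WS: 3×2; PE[1][0] trace:
  c0 r1c0: 0 / 0 / 0
  c1 r1c0: 84 / 6 / 84
  c2 r1c0: 49 / 2 / 49
  c3 r1c0: 98 / 9 / 98
— OS: 3×2; PE[1][0] trace:
  c0 r1c0: 0 / 0 / 0
  c1 r1c0: 35 / 5 / 7
  c2 r1c0: 49 / 2 / 7
  c3 r1c0: 57 / 4 / 2
— RS: 3×3; PE[1][0] trace:
  c0 r1c0: 0 / 0 / 0
  c1 r1c0: 35 / 35 / 7
  c2 r1c0: 20 / 20 / 4
  c3 r1c0: 0 / 0 / 0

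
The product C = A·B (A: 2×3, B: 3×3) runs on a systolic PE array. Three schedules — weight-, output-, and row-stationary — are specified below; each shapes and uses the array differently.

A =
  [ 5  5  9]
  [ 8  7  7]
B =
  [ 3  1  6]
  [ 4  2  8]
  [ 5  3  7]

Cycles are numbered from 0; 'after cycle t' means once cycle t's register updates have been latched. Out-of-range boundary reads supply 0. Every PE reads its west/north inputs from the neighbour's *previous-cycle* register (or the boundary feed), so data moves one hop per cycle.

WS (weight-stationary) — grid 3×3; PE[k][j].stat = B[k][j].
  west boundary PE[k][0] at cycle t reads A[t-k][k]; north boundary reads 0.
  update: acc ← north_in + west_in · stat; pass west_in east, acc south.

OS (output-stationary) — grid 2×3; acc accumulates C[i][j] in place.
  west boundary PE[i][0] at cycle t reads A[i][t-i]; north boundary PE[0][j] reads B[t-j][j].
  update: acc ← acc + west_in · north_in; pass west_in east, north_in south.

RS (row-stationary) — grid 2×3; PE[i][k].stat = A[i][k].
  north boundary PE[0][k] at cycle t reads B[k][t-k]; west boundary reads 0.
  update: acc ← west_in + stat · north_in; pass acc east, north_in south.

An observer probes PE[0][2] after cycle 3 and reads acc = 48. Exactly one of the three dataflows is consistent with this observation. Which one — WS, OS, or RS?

dataflow = WS

WS [3×3] PE[0][2] across cycles:
  c0 r0c2: 0 / 0 / 0
  c1 r0c2: 0 / 0 / 0
  c2 r0c2: 30 / 5 / 30
  c3 r0c2: 48 / 8 / 48
OS [2×3] PE[0][2] across cycles:
  c0 r0c2: 0 / 0 / 0
  c1 r0c2: 0 / 0 / 0
  c2 r0c2: 30 / 5 / 6
  c3 r0c2: 70 / 5 / 8
RS [2×3] PE[0][2] across cycles:
  c0 r0c2: 0 / 0 / 0
  c1 r0c2: 0 / 0 / 0
  c2 r0c2: 80 / 80 / 5
  c3 r0c2: 42 / 42 / 3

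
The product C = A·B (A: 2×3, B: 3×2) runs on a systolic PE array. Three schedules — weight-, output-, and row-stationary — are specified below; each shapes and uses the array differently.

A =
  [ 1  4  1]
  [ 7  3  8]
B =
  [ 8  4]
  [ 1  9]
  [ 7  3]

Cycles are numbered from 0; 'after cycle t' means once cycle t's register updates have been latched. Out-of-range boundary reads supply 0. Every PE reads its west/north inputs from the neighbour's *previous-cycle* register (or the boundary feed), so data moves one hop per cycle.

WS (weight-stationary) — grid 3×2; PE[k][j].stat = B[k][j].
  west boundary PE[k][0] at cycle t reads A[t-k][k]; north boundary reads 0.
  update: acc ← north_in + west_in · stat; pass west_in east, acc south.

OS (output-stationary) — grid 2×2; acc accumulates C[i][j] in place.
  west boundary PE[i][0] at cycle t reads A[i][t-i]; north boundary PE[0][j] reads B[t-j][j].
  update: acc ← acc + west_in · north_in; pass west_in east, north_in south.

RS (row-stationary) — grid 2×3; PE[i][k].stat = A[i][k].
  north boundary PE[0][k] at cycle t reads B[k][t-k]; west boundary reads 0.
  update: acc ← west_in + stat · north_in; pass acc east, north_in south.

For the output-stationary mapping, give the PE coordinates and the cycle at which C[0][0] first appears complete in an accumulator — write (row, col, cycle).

OS: C[0][0] accumulates in PE[0][0]:
  step 0 · PE0,0: acc=8; fwd→1 fwd↓8
  step 1 · PE0,0: acc=12; fwd→4 fwd↓1
  step 2 · PE0,0: acc=19; fwd→1 fwd↓7

(row, col, cycle) = (0, 0, 2)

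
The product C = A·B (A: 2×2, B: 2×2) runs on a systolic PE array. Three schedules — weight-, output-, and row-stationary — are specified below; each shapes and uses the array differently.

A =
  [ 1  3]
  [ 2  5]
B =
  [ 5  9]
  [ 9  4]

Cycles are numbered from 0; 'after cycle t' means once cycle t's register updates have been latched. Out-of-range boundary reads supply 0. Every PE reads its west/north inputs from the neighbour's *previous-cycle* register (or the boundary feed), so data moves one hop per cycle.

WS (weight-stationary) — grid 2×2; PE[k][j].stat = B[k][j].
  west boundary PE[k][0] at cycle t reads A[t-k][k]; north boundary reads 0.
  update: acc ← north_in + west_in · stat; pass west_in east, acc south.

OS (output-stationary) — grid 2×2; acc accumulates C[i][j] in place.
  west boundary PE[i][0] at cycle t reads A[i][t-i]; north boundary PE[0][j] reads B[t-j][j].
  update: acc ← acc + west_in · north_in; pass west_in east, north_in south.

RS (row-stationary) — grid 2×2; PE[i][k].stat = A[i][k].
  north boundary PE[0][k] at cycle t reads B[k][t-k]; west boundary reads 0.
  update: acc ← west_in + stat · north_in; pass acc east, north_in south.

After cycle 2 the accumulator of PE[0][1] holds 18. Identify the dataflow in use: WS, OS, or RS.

dataflow = WS

— WS: 2×2; PE[0][1] trace:
  cycle 0: PE[0][1] → acc 0, east 0, south 0
  cycle 1: PE[0][1] → acc 9, east 1, south 9
  cycle 2: PE[0][1] → acc 18, east 2, south 18
— OS: 2×2; PE[0][1] trace:
  cycle 0: PE[0][1] → acc 0, east 0, south 0
  cycle 1: PE[0][1] → acc 9, east 1, south 9
  cycle 2: PE[0][1] → acc 21, east 3, south 4
— RS: 2×2; PE[0][1] trace:
  cycle 0: PE[0][1] → acc 0, east 0, south 0
  cycle 1: PE[0][1] → acc 32, east 32, south 9
  cycle 2: PE[0][1] → acc 21, east 21, south 4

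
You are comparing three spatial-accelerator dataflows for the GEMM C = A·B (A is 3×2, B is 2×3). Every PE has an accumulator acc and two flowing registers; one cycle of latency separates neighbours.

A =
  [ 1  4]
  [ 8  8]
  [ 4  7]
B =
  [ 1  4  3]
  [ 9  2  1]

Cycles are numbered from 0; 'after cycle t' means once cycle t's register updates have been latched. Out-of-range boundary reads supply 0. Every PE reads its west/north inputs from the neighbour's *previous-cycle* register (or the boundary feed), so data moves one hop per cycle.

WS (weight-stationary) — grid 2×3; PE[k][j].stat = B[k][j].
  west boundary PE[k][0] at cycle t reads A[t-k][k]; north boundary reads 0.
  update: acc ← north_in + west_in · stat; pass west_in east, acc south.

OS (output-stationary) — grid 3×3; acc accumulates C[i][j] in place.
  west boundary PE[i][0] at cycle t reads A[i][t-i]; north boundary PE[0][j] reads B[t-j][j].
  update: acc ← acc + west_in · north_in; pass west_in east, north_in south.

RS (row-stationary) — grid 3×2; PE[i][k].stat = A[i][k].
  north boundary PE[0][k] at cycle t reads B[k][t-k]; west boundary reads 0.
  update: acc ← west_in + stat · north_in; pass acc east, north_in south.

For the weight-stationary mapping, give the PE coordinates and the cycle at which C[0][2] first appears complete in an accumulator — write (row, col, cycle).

(row, col, cycle) = (1, 2, 3)

WS — PE[1][2] is where C[0][2] collects:
  cycle 0: PE[1][2] → acc 0, east 0, south 0
  cycle 1: PE[1][2] → acc 0, east 0, south 0
  cycle 2: PE[1][2] → acc 0, east 0, south 0
  cycle 3: PE[1][2] → acc 7, east 4, south 7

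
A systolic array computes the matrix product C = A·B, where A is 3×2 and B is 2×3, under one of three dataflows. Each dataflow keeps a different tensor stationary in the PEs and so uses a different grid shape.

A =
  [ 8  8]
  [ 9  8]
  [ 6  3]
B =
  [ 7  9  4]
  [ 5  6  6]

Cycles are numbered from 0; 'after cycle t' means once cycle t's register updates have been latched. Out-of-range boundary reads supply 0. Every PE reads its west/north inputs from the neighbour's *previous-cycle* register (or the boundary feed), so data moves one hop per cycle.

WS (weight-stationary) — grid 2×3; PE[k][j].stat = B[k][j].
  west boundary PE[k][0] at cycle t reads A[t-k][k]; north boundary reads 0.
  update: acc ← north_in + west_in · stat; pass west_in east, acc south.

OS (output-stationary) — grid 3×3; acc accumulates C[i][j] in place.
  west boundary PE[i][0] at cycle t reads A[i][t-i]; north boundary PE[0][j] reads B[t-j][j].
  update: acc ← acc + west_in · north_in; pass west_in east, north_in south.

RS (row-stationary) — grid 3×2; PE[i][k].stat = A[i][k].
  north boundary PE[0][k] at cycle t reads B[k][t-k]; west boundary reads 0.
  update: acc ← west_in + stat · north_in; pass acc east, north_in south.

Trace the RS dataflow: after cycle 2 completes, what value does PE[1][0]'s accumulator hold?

RS on a 3×2 grid — tracing PE[1][0] and its feeders:
  after 0 — PE[0][0] acc=56, pass-E 56, pass-S 7
  after 0 — PE[1][0] acc=0, pass-E 0, pass-S 0
  after 1 — PE[0][0] acc=72, pass-E 72, pass-S 9
  after 1 — PE[1][0] acc=63, pass-E 63, pass-S 7
  after 2 — PE[0][0] acc=32, pass-E 32, pass-S 4
  after 2 — PE[1][0] acc=81, pass-E 81, pass-S 9

PE[1][0].acc = 81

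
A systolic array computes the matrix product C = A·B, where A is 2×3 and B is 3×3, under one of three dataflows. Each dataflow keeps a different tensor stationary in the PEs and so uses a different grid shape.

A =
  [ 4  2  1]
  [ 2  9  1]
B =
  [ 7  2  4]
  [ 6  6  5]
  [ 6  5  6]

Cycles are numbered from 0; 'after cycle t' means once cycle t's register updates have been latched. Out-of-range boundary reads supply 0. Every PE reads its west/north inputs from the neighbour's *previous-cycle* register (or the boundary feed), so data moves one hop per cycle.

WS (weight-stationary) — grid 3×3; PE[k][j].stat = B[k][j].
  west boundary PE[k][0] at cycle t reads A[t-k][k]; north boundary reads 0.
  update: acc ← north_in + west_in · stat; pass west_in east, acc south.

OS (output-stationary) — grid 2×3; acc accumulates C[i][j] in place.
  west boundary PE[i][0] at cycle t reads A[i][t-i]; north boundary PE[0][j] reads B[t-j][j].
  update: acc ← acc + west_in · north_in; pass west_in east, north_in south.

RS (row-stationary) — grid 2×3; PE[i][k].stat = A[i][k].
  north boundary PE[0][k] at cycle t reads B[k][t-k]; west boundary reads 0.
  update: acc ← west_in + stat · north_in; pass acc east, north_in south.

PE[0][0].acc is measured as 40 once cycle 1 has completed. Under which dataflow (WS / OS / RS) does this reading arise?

Under WS (3×3), PE[0][0]:
  t=0 PE[0][0]: acc=28 h=4 v=28
  t=1 PE[0][0]: acc=14 h=2 v=14
Under OS (2×3), PE[0][0]:
  t=0 PE[0][0]: acc=28 h=4 v=7
  t=1 PE[0][0]: acc=40 h=2 v=6
Under RS (2×3), PE[0][0]:
  t=0 PE[0][0]: acc=28 h=28 v=7
  t=1 PE[0][0]: acc=8 h=8 v=2

dataflow = OS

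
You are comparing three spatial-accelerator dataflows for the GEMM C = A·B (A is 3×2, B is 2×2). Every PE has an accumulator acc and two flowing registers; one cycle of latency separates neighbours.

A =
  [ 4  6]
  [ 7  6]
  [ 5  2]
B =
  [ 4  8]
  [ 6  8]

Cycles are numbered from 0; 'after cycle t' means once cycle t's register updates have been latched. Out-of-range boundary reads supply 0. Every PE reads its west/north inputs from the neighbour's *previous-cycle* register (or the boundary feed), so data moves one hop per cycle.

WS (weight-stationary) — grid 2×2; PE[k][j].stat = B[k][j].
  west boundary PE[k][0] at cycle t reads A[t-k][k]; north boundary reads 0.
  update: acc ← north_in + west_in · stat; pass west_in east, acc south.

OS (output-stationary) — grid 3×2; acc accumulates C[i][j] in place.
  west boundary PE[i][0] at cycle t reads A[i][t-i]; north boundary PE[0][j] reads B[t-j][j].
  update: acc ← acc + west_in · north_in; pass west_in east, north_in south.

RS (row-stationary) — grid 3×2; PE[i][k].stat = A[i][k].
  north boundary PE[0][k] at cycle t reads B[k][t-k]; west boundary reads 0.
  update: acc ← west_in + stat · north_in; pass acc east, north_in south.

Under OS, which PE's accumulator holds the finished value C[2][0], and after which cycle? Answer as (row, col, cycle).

OS: C[2][0] accumulates in PE[2][0]:
  step 0 · PE2,0: acc=0; fwd→0 fwd↓0
  step 1 · PE2,0: acc=0; fwd→0 fwd↓0
  step 2 · PE2,0: acc=20; fwd→5 fwd↓4
  step 3 · PE2,0: acc=32; fwd→2 fwd↓6

(row, col, cycle) = (2, 0, 3)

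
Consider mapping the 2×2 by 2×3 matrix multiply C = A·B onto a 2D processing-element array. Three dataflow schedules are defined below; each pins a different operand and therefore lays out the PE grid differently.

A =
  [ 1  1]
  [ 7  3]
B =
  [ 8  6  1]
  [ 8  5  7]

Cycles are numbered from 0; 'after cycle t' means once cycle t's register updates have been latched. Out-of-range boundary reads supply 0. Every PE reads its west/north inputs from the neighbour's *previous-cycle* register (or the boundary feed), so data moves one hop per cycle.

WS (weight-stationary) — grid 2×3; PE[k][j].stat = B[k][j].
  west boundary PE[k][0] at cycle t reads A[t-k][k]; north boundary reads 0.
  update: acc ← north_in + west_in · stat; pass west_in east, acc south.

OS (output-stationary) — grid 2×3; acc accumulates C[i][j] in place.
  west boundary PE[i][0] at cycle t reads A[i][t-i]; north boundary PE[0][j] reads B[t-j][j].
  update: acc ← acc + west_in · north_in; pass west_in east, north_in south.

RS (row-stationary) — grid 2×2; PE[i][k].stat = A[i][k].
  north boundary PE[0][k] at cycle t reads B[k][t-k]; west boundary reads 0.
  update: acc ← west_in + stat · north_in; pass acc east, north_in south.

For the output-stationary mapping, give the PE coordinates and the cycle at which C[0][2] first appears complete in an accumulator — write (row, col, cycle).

(row, col, cycle) = (0, 2, 3)

OS — PE[0][2] is where C[0][2] collects:
  cycle 0: PE[0][2] → acc 0, east 0, south 0
  cycle 1: PE[0][2] → acc 0, east 0, south 0
  cycle 2: PE[0][2] → acc 1, east 1, south 1
  cycle 3: PE[0][2] → acc 8, east 1, south 7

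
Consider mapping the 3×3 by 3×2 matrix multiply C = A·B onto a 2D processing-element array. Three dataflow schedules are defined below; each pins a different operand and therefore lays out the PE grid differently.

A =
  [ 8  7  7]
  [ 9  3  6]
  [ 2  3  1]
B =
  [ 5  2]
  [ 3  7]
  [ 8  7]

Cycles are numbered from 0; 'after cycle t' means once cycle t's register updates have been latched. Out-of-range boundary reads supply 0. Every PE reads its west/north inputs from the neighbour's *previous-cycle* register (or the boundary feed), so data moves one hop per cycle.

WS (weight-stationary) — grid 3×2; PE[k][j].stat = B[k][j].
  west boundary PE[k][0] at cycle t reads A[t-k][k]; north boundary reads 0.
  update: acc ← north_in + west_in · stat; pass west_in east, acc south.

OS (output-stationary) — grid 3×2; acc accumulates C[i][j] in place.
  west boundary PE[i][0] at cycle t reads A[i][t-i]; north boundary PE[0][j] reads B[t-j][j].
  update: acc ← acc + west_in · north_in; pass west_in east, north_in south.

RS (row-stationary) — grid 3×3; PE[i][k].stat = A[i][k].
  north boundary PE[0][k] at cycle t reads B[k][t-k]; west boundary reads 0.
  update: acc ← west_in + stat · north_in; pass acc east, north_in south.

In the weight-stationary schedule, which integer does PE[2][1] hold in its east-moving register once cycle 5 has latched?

register = 1

WS (3×2). Following PE[2][1] plus its west/north inputs:
  step 0 · PE1,1: acc=0; fwd→0 fwd↓0
  step 0 · PE2,0: acc=0; fwd→0 fwd↓0
  step 0 · PE2,1: acc=0; fwd→0 fwd↓0
  step 1 · PE1,1: acc=0; fwd→0 fwd↓0
  step 1 · PE2,0: acc=0; fwd→0 fwd↓0
  step 1 · PE2,1: acc=0; fwd→0 fwd↓0
  step 2 · PE1,1: acc=65; fwd→7 fwd↓65
  step 2 · PE2,0: acc=117; fwd→7 fwd↓117
  step 2 · PE2,1: acc=0; fwd→0 fwd↓0
  step 3 · PE1,1: acc=39; fwd→3 fwd↓39
  step 3 · PE2,0: acc=102; fwd→6 fwd↓102
  step 3 · PE2,1: acc=114; fwd→7 fwd↓114
  step 4 · PE1,1: acc=25; fwd→3 fwd↓25
  step 4 · PE2,0: acc=27; fwd→1 fwd↓27
  step 4 · PE2,1: acc=81; fwd→6 fwd↓81
  step 5 · PE1,1: acc=0; fwd→0 fwd↓0
  step 5 · PE2,0: acc=0; fwd→0 fwd↓0
  step 5 · PE2,1: acc=32; fwd→1 fwd↓32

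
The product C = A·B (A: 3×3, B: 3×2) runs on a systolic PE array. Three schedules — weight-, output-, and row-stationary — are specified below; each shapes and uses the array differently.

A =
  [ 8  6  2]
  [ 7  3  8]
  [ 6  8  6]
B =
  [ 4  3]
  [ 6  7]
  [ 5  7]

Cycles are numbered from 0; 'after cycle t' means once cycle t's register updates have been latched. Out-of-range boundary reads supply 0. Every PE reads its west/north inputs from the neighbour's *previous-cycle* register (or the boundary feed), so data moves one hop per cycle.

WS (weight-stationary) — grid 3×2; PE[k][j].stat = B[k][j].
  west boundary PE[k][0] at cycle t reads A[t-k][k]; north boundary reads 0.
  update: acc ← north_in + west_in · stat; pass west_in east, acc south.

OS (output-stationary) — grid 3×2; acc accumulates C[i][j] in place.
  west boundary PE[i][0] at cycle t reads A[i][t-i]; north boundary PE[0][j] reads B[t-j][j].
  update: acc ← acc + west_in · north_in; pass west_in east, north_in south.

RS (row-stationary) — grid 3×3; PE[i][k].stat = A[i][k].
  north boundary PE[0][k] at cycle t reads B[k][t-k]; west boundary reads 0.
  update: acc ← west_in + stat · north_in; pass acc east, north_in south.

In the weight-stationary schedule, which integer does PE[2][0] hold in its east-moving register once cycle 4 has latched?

register = 6

WS 3×2: PE[2][0] cycle-by-cycle (with neighbour feeds):
  @0  [1,0]  acc 0  |  →0  ↓0
  @0  [2,0]  acc 0  |  →0  ↓0
  @1  [1,0]  acc 68  |  →6  ↓68
  @1  [2,0]  acc 0  |  →0  ↓0
  @2  [1,0]  acc 46  |  →3  ↓46
  @2  [2,0]  acc 78  |  →2  ↓78
  @3  [1,0]  acc 72  |  →8  ↓72
  @3  [2,0]  acc 86  |  →8  ↓86
  @4  [1,0]  acc 0  |  →0  ↓0
  @4  [2,0]  acc 102  |  →6  ↓102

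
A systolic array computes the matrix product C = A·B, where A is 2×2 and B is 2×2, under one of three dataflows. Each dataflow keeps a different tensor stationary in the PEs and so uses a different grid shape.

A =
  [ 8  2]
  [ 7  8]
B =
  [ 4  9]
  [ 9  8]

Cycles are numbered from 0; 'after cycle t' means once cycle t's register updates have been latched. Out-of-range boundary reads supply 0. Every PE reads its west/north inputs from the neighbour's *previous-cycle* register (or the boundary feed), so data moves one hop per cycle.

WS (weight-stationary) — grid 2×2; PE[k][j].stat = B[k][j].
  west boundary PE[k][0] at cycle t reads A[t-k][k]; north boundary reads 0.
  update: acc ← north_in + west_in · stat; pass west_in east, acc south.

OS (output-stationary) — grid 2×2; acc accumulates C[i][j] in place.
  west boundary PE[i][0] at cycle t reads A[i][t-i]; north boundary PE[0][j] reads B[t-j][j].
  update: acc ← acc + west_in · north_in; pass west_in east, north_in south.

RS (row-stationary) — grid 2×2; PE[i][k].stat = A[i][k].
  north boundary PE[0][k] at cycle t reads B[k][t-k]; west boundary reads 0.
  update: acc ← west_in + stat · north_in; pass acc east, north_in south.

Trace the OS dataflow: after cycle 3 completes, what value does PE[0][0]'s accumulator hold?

Tracing OS — 2×2 array, target PE[0][0]:
  after 0 — PE[0][0] acc=32, pass-E 8, pass-S 4
  after 1 — PE[0][0] acc=50, pass-E 2, pass-S 9
  after 2 — PE[0][0] acc=50, pass-E 0, pass-S 0
  after 3 — PE[0][0] acc=50, pass-E 0, pass-S 0

PE[0][0].acc = 50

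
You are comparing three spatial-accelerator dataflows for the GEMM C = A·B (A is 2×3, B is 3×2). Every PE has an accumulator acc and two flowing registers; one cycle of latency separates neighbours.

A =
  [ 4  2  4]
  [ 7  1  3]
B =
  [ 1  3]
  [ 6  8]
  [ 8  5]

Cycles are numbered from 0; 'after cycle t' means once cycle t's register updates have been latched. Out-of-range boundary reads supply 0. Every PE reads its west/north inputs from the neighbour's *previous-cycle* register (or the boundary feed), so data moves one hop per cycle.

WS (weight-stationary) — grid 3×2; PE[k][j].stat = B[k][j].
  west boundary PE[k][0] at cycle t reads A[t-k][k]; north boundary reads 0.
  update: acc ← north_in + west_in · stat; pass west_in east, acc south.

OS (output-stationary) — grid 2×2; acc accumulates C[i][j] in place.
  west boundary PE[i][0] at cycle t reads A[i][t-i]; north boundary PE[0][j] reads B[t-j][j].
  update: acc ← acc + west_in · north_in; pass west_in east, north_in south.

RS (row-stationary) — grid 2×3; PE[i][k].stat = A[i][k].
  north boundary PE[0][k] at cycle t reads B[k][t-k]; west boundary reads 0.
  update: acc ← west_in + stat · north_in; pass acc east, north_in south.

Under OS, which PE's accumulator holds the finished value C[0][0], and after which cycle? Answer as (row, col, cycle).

(row, col, cycle) = (0, 0, 2)

OS: C[0][0] accumulates in PE[0][0]:
  cycle 0: PE[0][0] → acc 4, east 4, south 1
  cycle 1: PE[0][0] → acc 16, east 2, south 6
  cycle 2: PE[0][0] → acc 48, east 4, south 8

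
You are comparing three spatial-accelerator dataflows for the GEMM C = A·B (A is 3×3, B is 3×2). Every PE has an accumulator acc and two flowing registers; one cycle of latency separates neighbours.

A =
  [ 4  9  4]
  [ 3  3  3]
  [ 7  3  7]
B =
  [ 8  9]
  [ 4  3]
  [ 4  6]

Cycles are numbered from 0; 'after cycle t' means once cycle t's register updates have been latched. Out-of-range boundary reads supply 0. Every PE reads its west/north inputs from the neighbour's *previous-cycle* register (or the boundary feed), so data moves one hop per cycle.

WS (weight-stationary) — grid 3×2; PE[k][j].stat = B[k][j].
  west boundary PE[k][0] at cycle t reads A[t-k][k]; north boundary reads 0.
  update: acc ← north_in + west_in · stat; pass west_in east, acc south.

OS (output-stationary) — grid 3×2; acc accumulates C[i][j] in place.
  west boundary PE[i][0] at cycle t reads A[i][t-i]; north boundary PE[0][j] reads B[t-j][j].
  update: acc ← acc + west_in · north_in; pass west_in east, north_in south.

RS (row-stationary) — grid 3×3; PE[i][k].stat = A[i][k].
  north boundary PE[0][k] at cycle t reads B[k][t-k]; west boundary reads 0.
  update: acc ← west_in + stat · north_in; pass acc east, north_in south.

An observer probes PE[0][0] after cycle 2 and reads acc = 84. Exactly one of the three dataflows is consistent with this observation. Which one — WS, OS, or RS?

WS (3×2 grid), PE[0][0]:
  0: (0,0).acc=32  regs=<4,32>
  1: (0,0).acc=24  regs=<3,24>
  2: (0,0).acc=56  regs=<7,56>
OS (3×2 grid), PE[0][0]:
  0: (0,0).acc=32  regs=<4,8>
  1: (0,0).acc=68  regs=<9,4>
  2: (0,0).acc=84  regs=<4,4>
RS (3×3 grid), PE[0][0]:
  0: (0,0).acc=32  regs=<32,8>
  1: (0,0).acc=36  regs=<36,9>
  2: (0,0).acc=0  regs=<0,0>

dataflow = OS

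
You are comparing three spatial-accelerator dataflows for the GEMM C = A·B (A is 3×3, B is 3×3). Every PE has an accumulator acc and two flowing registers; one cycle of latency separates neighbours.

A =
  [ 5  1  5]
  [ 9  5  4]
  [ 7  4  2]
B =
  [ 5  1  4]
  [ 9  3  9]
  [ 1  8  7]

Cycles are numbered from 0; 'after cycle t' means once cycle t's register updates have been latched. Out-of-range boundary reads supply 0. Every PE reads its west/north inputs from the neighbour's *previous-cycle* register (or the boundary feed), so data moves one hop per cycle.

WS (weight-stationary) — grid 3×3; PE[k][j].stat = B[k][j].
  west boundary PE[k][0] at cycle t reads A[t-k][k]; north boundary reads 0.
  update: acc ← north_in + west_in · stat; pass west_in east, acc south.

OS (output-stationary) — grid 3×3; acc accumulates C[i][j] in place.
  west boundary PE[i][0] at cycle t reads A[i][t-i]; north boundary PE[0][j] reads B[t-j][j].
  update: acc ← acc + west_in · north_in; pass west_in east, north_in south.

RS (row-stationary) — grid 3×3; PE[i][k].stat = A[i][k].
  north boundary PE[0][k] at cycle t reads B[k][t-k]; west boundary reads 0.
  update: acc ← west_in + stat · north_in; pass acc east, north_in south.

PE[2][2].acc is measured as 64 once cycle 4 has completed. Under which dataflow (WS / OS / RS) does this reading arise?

dataflow = WS

— WS: 3×3; PE[2][2] trace:
  cycle 0: PE[2][2] → acc 0, east 0, south 0
  cycle 1: PE[2][2] → acc 0, east 0, south 0
  cycle 2: PE[2][2] → acc 0, east 0, south 0
  cycle 3: PE[2][2] → acc 0, east 0, south 0
  cycle 4: PE[2][2] → acc 64, east 5, south 64
— OS: 3×3; PE[2][2] trace:
  cycle 0: PE[2][2] → acc 0, east 0, south 0
  cycle 1: PE[2][2] → acc 0, east 0, south 0
  cycle 2: PE[2][2] → acc 0, east 0, south 0
  cycle 3: PE[2][2] → acc 0, east 0, south 0
  cycle 4: PE[2][2] → acc 28, east 7, south 4
— RS: 3×3; PE[2][2] trace:
  cycle 0: PE[2][2] → acc 0, east 0, south 0
  cycle 1: PE[2][2] → acc 0, east 0, south 0
  cycle 2: PE[2][2] → acc 0, east 0, south 0
  cycle 3: PE[2][2] → acc 0, east 0, south 0
  cycle 4: PE[2][2] → acc 73, east 73, south 1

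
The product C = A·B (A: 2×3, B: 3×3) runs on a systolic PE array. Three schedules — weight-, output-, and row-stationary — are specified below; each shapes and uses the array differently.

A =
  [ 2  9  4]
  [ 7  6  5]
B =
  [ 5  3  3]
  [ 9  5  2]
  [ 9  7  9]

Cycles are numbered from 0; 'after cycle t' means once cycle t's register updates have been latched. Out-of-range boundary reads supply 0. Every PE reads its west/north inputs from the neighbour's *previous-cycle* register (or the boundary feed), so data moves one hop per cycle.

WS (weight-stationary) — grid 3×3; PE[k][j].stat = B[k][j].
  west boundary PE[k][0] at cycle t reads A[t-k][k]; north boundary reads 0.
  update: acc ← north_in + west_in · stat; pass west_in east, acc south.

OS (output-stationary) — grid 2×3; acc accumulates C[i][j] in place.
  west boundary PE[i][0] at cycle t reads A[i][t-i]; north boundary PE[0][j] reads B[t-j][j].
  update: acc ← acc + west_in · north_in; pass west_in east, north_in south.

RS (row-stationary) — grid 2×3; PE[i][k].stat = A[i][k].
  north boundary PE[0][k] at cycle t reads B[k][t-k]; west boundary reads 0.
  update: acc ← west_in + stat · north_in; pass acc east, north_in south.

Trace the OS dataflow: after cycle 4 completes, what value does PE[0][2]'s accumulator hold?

OS on a 2×3 grid — tracing PE[0][2] and its feeders:
  t=0 PE[0][1]: acc=0 h=0 v=0
  t=0 PE[0][2]: acc=0 h=0 v=0
  t=1 PE[0][1]: acc=6 h=2 v=3
  t=1 PE[0][2]: acc=0 h=0 v=0
  t=2 PE[0][1]: acc=51 h=9 v=5
  t=2 PE[0][2]: acc=6 h=2 v=3
  t=3 PE[0][1]: acc=79 h=4 v=7
  t=3 PE[0][2]: acc=24 h=9 v=2
  t=4 PE[0][1]: acc=79 h=0 v=0
  t=4 PE[0][2]: acc=60 h=4 v=9

PE[0][2].acc = 60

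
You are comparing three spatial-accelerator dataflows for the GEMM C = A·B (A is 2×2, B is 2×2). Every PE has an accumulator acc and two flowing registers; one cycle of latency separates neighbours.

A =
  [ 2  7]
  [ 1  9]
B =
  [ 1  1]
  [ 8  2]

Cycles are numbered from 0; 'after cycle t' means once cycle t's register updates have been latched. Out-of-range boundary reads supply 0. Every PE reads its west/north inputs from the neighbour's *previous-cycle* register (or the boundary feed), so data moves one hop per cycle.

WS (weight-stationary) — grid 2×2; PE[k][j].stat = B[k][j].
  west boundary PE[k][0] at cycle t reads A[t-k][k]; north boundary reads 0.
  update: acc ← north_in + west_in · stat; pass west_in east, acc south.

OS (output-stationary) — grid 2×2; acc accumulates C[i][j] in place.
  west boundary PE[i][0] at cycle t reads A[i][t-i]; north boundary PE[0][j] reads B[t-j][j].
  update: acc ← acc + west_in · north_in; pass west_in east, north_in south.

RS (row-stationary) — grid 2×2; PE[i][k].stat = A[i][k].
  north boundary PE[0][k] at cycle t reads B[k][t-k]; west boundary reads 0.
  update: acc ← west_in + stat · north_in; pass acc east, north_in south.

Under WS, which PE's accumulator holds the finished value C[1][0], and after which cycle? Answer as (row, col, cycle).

WS: C[1][0] accumulates in PE[1][0]:
  step 0 · PE1,0: acc=0; fwd→0 fwd↓0
  step 1 · PE1,0: acc=58; fwd→7 fwd↓58
  step 2 · PE1,0: acc=73; fwd→9 fwd↓73

(row, col, cycle) = (1, 0, 2)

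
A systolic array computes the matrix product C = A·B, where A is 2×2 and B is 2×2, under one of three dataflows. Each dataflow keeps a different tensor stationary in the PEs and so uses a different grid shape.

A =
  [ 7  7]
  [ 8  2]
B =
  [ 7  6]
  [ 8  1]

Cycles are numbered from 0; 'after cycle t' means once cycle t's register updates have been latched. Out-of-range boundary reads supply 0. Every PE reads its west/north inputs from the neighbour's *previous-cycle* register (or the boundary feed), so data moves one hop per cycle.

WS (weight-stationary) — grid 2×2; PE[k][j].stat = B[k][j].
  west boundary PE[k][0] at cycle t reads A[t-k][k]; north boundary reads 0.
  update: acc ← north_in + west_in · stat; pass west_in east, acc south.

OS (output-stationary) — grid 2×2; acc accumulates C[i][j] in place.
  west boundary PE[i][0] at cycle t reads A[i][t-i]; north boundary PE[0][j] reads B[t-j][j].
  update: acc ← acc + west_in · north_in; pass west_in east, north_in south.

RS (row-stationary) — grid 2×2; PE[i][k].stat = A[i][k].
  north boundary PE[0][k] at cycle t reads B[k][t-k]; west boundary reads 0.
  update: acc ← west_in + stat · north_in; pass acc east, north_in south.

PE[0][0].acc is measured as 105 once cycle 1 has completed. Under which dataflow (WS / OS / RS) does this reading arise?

— WS: 2×2; PE[0][0] trace:
  c0 r0c0: 49 / 7 / 49
  c1 r0c0: 56 / 8 / 56
— OS: 2×2; PE[0][0] trace:
  c0 r0c0: 49 / 7 / 7
  c1 r0c0: 105 / 7 / 8
— RS: 2×2; PE[0][0] trace:
  c0 r0c0: 49 / 49 / 7
  c1 r0c0: 42 / 42 / 6

dataflow = OS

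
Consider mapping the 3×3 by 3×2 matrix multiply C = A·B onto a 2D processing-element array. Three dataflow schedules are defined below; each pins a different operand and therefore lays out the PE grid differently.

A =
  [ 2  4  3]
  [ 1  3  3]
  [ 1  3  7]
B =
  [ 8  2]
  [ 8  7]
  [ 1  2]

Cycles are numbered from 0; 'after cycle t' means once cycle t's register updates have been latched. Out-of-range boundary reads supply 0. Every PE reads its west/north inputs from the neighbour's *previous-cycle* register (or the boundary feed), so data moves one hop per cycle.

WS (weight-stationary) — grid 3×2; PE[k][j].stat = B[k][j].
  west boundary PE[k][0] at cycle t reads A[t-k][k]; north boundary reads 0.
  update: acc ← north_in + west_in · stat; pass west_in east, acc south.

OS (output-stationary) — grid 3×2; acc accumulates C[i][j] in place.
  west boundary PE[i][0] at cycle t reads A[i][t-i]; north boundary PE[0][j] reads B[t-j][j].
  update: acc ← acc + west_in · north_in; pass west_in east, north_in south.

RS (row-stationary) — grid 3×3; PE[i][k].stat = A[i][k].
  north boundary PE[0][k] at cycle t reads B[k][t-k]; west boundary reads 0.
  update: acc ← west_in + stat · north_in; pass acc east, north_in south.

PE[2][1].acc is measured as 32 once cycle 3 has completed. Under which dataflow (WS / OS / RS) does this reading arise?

dataflow = RS

WS (3×2 grid), PE[2][1]:
  0: (2,1).acc=0  regs=<0,0>
  1: (2,1).acc=0  regs=<0,0>
  2: (2,1).acc=0  regs=<0,0>
  3: (2,1).acc=38  regs=<3,38>
OS (3×2 grid), PE[2][1]:
  0: (2,1).acc=0  regs=<0,0>
  1: (2,1).acc=0  regs=<0,0>
  2: (2,1).acc=0  regs=<0,0>
  3: (2,1).acc=2  regs=<1,2>
RS (3×3 grid), PE[2][1]:
  0: (2,1).acc=0  regs=<0,0>
  1: (2,1).acc=0  regs=<0,0>
  2: (2,1).acc=0  regs=<0,0>
  3: (2,1).acc=32  regs=<32,8>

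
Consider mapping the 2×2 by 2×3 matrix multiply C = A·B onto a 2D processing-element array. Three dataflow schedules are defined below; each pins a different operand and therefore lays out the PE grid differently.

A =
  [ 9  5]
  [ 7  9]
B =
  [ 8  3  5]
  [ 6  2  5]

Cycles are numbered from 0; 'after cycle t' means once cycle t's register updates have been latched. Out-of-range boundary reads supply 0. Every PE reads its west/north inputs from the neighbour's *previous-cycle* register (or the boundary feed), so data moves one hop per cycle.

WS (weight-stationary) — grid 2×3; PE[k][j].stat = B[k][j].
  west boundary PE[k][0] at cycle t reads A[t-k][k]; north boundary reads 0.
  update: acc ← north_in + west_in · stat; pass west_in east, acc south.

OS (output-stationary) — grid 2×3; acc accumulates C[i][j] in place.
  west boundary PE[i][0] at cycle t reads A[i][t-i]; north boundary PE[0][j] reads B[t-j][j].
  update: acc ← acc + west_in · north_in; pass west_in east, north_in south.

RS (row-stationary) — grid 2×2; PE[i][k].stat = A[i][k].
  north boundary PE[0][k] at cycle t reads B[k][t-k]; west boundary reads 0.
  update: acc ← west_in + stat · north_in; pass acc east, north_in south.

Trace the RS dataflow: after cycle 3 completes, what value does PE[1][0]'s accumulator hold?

PE[1][0].acc = 35

Tracing RS — 2×2 array, target PE[1][0]:
  cycle 0: PE[0][0] → acc 72, east 72, south 8
  cycle 0: PE[1][0] → acc 0, east 0, south 0
  cycle 1: PE[0][0] → acc 27, east 27, south 3
  cycle 1: PE[1][0] → acc 56, east 56, south 8
  cycle 2: PE[0][0] → acc 45, east 45, south 5
  cycle 2: PE[1][0] → acc 21, east 21, south 3
  cycle 3: PE[0][0] → acc 0, east 0, south 0
  cycle 3: PE[1][0] → acc 35, east 35, south 5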